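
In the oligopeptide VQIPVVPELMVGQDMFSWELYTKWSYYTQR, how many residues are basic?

2

The basic amino acids are Lys (K), Arg (R), and His (H).
Matching residues: K23, R30.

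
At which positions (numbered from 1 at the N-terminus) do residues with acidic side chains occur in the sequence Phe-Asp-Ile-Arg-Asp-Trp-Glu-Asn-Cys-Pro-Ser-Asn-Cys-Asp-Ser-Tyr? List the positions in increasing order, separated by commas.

2, 5, 7, 14

The acidic residues are Asp (D) and Glu (E), whose side chains end in a carboxylate group.
Matching residues: Asp2, Asp5, Glu7, Asp14.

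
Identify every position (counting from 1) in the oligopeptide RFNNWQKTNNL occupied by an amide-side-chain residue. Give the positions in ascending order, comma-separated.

Asparagine (N) and glutamine (Q) have uncharged amide side chains.
Matching residues: N3, N4, Q6, N9, N10.

3, 4, 6, 9, 10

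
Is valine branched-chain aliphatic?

Yes

Valine (V), leucine (L), and isoleucine (I) are the branched-chain amino acids.
Valine is in this group.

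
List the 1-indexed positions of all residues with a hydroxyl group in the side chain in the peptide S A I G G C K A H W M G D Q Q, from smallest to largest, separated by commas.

1

The –OH-bearing residues are Ser, Thr (aliphatic alcohols), and Tyr (phenol).
Matching residues: S1.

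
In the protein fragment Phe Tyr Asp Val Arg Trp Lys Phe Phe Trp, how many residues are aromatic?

Phenylalanine (F), tryptophan (W), and tyrosine (Y) have aromatic ring side chains.
Matching residues: Phe1, Tyr2, Trp6, Phe8, Phe9, Trp10.

6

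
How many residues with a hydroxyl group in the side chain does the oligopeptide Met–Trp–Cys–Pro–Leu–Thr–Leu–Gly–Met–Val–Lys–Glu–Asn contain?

1

The –OH-bearing residues are Ser, Thr (aliphatic alcohols), and Tyr (phenol).
Matching residues: Thr6.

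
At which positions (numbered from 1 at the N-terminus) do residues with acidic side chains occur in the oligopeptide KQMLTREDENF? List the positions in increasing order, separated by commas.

Aspartate (D) and glutamate (E) have carboxylic-acid side chains and are the acidic amino acids.
Matching residues: E7, D8, E9.

7, 8, 9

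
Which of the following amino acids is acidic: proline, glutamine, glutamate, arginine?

The acidic residues are Asp (D) and Glu (E), whose side chains end in a carboxylate group.
Of the listed options, only glutamate belongs to this group.

glutamate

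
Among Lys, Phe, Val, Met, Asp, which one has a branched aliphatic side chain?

The BCAAs are Val, Leu, and Ile — aliphatic side chains with a branch point.
Of the listed options, only Val belongs to this group.

Val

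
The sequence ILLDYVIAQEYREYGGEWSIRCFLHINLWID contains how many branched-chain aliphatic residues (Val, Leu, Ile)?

Matching residues: I1, L2, L3, V6, I7, I20, L24, I26, L28, I30.

10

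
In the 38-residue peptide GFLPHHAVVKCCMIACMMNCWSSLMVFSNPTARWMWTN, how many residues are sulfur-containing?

The sulfur-bearing residues are cysteine (–SH) and methionine (–S–CH₃).
Matching residues: C11, C12, M13, C16, M17, M18, C20, M25, M35.

9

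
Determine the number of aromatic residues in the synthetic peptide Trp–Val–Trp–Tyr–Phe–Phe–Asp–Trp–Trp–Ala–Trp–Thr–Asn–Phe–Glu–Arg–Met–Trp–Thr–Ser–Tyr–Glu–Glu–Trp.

Phenylalanine (F), tryptophan (W), and tyrosine (Y) have aromatic ring side chains.
Matching residues: Trp1, Trp3, Tyr4, Phe5, Phe6, Trp8, Trp9, Trp11, Phe14, Trp18, Tyr21, Trp24.

12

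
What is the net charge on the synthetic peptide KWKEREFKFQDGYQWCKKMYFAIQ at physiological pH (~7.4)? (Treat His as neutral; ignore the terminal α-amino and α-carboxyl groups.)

Near pH 7.4, K and R contribute +1 each, D and E contribute −1 each, and every other side chain (His included, as stated) is uncharged.
Positive (K, R): K1, K3, R5, K8, K17, K18 → +6.
Negative (D, E): E4, E6, D11 → −3.
Net charge = (+6) + (−3) = +3.

+3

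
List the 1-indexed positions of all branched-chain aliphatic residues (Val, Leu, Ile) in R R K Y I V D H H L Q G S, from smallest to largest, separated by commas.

5, 6, 10

Matching residues: I5, V6, L10.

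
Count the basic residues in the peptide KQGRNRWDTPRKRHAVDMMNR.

8

K, R, and H are the three residues with basic side chains (ε-amine, guanidinium, and imidazole respectively).
Matching residues: K1, R4, R6, R11, K12, R13, H14, R21.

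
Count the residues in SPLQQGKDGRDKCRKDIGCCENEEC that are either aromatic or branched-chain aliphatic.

2

Aromatic: F, W, Y. Branched-chain aliphatic: I, L, V.
Aromatic residues here: none (0).
Branched-chain aliphatic residues here: L3, I17 (2).
The two groups share no amino acid, so total = 0 + 2 = 2.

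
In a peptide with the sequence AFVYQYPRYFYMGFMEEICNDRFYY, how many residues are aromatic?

The aromatic amino acids are Phe (F, benzyl), Trp (W, indole), and Tyr (Y, phenol).
Matching residues: F2, Y4, Y6, Y9, F10, Y11, F14, F23, Y24, Y25.

10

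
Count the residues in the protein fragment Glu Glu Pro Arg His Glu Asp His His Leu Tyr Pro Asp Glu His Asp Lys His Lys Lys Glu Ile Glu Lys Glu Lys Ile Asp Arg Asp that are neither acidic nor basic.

Acidic: D, E. Basic: K, R, H. All other residues are neither.
Matching residues: Pro3, Leu10, Tyr11, Pro12, Ile22, Ile27.

6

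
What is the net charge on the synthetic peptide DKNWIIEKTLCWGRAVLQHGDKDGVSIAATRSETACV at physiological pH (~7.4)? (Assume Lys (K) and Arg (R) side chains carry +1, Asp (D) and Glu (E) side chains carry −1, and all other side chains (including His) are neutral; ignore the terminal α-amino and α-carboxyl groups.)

Positive (K, R): K2, K8, R14, K22, R31 → +5.
Negative (D, E): D1, E7, D21, D23, E33 → −5.
Net charge = (+5) + (−5) = 0.

0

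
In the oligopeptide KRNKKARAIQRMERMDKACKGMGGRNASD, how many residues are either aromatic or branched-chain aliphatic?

Aromatic: F, W, Y. Branched-chain aliphatic: I, L, V.
Aromatic residues here: none (0).
Branched-chain aliphatic residues here: I9 (1).
The two groups share no amino acid, so total = 0 + 1 = 1.

1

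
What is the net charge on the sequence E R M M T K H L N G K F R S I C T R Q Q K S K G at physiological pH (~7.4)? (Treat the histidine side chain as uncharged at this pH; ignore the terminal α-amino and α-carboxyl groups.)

+6

The side chains ionized at physiological pH are Lys/Arg (+1) and Asp/Glu (−1); with His treated as neutral, nothing else contributes.
Positive (K, R): R2, K6, K11, R13, R18, K21, K23 → +7.
Negative (D, E): E1 → −1.
Net charge = (+7) + (−1) = +6.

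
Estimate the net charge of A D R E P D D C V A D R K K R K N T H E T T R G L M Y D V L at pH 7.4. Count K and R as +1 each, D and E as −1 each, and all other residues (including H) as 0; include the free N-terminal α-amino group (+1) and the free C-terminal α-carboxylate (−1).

Positive (K, R): R3, R12, K13, K14, R15, K16, R23 → +7.
Negative (D, E): D2, E4, D6, D7, D11, E20, D28 → −7.
The N-terminus (+1) and C-terminus (−1) cancel.
Net charge = (+7) + (−7) = 0.

0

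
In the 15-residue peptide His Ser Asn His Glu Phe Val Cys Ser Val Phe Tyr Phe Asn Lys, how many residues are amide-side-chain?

The amide-side-chain residues are Asn (N) and Gln (Q).
Matching residues: Asn3, Asn14.

2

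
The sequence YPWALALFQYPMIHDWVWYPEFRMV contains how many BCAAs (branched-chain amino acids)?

V, L, and I make up the branched-chain aliphatic group.
Matching residues: L5, L7, I13, V17, V25.

5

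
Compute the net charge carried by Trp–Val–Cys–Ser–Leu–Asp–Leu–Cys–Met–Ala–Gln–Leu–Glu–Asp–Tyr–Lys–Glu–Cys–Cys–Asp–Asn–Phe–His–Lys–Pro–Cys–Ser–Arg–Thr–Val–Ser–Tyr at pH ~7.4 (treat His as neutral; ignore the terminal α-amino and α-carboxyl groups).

-2

Near pH 7.4, K and R contribute +1 each, D and E contribute −1 each, and every other side chain (His included, as stated) is uncharged.
Positive (K, R): Lys16, Lys24, Arg28 → +3.
Negative (D, E): Asp6, Glu13, Asp14, Glu17, Asp20 → −5.
Net charge = (+3) + (−5) = −2.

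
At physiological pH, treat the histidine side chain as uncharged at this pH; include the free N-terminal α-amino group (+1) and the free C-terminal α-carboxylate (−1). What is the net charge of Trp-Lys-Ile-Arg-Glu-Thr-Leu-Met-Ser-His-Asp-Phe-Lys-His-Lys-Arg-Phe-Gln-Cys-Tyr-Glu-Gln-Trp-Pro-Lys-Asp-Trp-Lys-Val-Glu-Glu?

+1

The side chains ionized at physiological pH are Lys/Arg (+1) and Asp/Glu (−1); with His treated as neutral, nothing else contributes.
Positive (K, R): Lys2, Arg4, Lys13, Lys15, Arg16, Lys25, Lys28 → +7.
Negative (D, E): Glu5, Asp11, Glu21, Asp26, Glu30, Glu31 → −6.
The N-terminus (+1) and C-terminus (−1) cancel.
Net charge = (+7) + (−6) = +1.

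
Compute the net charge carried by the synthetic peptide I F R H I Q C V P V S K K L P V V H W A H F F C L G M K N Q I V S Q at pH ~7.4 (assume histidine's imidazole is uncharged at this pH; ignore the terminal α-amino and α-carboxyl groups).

Near pH 7.4, K and R contribute +1 each, D and E contribute −1 each, and every other side chain (His included, as stated) is uncharged.
Positive (K, R): R3, K12, K13, K28 → +4.
Negative (D, E): none → −0.
Net charge = (+4) + (−0) = +4.

+4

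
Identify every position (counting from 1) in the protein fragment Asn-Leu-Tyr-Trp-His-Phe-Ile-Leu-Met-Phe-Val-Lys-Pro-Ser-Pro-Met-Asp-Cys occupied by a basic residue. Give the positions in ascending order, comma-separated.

5, 12

K, R, and H are the three residues with basic side chains (ε-amine, guanidinium, and imidazole respectively).
Matching residues: His5, Lys12.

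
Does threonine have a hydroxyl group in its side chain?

The –OH-bearing residues are Ser, Thr (aliphatic alcohols), and Tyr (phenol).
Threonine is in this group.

Yes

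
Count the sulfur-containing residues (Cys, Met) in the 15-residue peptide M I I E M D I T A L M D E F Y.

Matching residues: M1, M5, M11.

3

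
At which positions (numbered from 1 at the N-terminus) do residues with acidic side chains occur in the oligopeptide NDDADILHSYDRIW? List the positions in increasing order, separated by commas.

Only D (aspartate) and E (glutamate) carry a side-chain carboxylic acid.
Matching residues: D2, D3, D5, D11.

2, 3, 5, 11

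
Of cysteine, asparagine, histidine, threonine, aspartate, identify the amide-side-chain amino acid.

asparagine

Only N (asparagine) and Q (glutamine) carry a side-chain carboxamide.
Of the listed options, only asparagine belongs to this group.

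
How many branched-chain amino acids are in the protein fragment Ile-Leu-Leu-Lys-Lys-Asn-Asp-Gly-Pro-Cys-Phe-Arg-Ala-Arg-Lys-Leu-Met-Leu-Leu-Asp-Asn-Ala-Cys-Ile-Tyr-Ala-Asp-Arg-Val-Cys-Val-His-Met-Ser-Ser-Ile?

Valine (V), leucine (L), and isoleucine (I) are the branched-chain amino acids.
Matching residues: Ile1, Leu2, Leu3, Leu16, Leu18, Leu19, Ile24, Val29, Val31, Ile36.

10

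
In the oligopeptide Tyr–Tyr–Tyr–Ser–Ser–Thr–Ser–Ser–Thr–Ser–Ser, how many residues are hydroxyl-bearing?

The –OH-bearing residues are Ser, Thr (aliphatic alcohols), and Tyr (phenol).
Matching residues: Tyr1, Tyr2, Tyr3, Ser4, Ser5, Thr6, Ser7, Ser8, Thr9, Ser10, Ser11.

11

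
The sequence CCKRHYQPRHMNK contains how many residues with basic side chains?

6

K, R, and H are the three residues with basic side chains (ε-amine, guanidinium, and imidazole respectively).
Matching residues: K3, R4, H5, R9, H10, K13.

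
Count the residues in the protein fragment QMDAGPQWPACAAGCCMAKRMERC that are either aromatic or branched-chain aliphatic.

Aromatic: F, W, Y. Branched-chain aliphatic: I, L, V.
Aromatic residues here: W8 (1).
Branched-chain aliphatic residues here: none (0).
The two groups share no amino acid, so total = 1 + 0 = 1.

1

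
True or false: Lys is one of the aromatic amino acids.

False

The aromatic amino acids are Phe (F, benzyl), Trp (W, indole), and Tyr (Y, phenol).
Lysine is not in this group.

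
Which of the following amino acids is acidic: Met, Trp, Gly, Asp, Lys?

Asp

Only D (aspartate) and E (glutamate) carry a side-chain carboxylic acid.
Of the listed options, only Asp belongs to this group.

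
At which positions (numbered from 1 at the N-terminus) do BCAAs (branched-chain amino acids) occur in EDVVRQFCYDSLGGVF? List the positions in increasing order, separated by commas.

V, L, and I make up the branched-chain aliphatic group.
Matching residues: V3, V4, L12, V15.

3, 4, 12, 15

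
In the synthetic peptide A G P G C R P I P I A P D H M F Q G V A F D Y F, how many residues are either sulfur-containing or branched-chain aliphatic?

Sulfur-containing: C, M. Branched-chain aliphatic: I, L, V.
Sulfur-containing residues here: C5, M15 (2).
Branched-chain aliphatic residues here: I8, I10, V19 (3).
The two groups share no amino acid, so total = 2 + 3 = 5.

5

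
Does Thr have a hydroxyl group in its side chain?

Yes

S, T, and Y are the three residues with a side-chain hydroxyl.
Threonine is in this group.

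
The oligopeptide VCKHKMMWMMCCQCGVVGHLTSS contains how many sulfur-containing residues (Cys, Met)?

8

Matching residues: C2, M6, M7, M9, M10, C11, C12, C14.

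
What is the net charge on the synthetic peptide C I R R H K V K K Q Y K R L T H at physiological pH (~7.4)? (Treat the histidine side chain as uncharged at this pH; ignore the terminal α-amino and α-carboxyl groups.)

Near pH 7.4, K and R contribute +1 each, D and E contribute −1 each, and every other side chain (His included, as stated) is uncharged.
Positive (K, R): R3, R4, K6, K8, K9, K12, R13 → +7.
Negative (D, E): none → −0.
Net charge = (+7) + (−0) = +7.

+7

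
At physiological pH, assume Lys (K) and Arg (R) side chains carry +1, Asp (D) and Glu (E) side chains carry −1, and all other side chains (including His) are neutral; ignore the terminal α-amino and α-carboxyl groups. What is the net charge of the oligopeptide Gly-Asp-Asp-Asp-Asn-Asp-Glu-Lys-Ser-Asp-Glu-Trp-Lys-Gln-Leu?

Positive (K, R): Lys8, Lys13 → +2.
Negative (D, E): Asp2, Asp3, Asp4, Asp6, Glu7, Asp10, Glu11 → −7.
Net charge = (+2) + (−7) = −5.

-5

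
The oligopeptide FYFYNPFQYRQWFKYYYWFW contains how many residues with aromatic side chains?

14

Phenylalanine (F), tryptophan (W), and tyrosine (Y) have aromatic ring side chains.
Matching residues: F1, Y2, F3, Y4, F7, Y9, W12, F13, Y15, Y16, Y17, W18, F19, W20.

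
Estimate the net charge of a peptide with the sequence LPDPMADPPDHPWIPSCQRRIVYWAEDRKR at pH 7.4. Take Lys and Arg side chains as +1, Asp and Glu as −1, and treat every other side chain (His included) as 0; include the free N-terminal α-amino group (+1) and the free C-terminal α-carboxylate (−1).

Positive (K, R): R19, R20, R28, K29, R30 → +5.
Negative (D, E): D3, D7, D10, E26, D27 → −5.
The N-terminus (+1) and C-terminus (−1) cancel.
Net charge = (+5) + (−5) = 0.

0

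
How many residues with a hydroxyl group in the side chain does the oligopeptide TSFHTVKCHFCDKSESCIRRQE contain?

5

Serine (S), threonine (T), and tyrosine (Y) each carry a hydroxyl group on the side chain.
Matching residues: T1, S2, T5, S14, S16.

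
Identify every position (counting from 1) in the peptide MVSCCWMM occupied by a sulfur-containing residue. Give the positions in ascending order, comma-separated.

Cysteine (C, thiol) and methionine (M, thioether) are the two sulfur-containing amino acids.
Matching residues: M1, C4, C5, M7, M8.

1, 4, 5, 7, 8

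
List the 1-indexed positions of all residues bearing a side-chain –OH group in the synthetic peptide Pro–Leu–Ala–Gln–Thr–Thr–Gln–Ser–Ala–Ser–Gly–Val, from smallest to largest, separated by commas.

5, 6, 8, 10

S, T, and Y are the three residues with a side-chain hydroxyl.
Matching residues: Thr5, Thr6, Ser8, Ser10.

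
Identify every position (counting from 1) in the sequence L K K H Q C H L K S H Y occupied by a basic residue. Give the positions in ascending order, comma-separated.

2, 3, 4, 7, 9, 11

K, R, and H are the three residues with basic side chains (ε-amine, guanidinium, and imidazole respectively).
Matching residues: K2, K3, H4, H7, K9, H11.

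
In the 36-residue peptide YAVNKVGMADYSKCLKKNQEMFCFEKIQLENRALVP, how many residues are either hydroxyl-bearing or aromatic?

5

Hydroxyl-bearing: S, T, Y. Aromatic: F, W, Y.
Hydroxyl-bearing residues here: Y1, Y11, S12 (3).
Aromatic residues here: Y1, Y11, F22, F24 (4).
Y is in both groups, so the 2 Y residues must not be double-counted.
Total = 3 + 4 − 2 = 5.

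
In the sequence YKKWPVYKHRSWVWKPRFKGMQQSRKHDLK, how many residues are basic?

Lysine (K), arginine (R), and histidine (H) have basic, nitrogen-containing side chains.
Matching residues: K2, K3, K8, H9, R10, K15, R17, K19, R25, K26, H27, K30.

12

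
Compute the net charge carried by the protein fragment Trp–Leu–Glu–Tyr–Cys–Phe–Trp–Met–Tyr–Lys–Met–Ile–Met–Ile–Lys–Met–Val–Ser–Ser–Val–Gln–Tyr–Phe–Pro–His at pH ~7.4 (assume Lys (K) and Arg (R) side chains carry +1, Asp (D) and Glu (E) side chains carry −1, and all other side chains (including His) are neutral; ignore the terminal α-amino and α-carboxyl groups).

Positive (K, R): Lys10, Lys15 → +2.
Negative (D, E): Glu3 → −1.
Net charge = (+2) + (−1) = +1.

+1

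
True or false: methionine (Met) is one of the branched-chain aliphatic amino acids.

V, L, and I make up the branched-chain aliphatic group.
Methionine is not in this group.

False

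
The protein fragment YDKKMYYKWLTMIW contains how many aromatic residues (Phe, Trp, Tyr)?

Matching residues: Y1, Y6, Y7, W9, W14.

5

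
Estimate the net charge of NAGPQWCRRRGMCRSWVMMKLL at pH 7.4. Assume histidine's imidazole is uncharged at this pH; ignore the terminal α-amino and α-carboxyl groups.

+5

The side chains ionized at physiological pH are Lys/Arg (+1) and Asp/Glu (−1); with His treated as neutral, nothing else contributes.
Positive (K, R): R8, R9, R10, R14, K20 → +5.
Negative (D, E): none → −0.
Net charge = (+5) + (−0) = +5.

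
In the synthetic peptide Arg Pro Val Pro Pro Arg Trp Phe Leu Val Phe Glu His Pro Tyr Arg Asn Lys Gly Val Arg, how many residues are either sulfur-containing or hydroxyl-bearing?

Sulfur-containing: C, M. Hydroxyl-bearing: S, T, Y.
Sulfur-containing residues here: none (0).
Hydroxyl-bearing residues here: Tyr15 (1).
The two groups share no amino acid, so total = 0 + 1 = 1.

1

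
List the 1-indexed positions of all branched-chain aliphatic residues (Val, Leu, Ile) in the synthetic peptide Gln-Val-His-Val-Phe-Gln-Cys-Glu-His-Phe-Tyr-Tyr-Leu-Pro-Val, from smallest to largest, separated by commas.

Matching residues: Val2, Val4, Leu13, Val15.

2, 4, 13, 15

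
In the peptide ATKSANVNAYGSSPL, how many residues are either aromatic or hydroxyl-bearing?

Aromatic: F, W, Y. Hydroxyl-bearing: S, T, Y.
Aromatic residues here: Y10 (1).
Hydroxyl-bearing residues here: T2, S4, Y10, S12, S13 (5).
Y is in both groups, so the 1 Y residue must not be double-counted.
Total = 1 + 5 − 1 = 5.

5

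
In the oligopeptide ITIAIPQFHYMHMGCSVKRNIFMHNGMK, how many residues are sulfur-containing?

5

Only Cys (C) and Met (M) have a sulfur atom in the side chain.
Matching residues: M11, M13, C15, M23, M27.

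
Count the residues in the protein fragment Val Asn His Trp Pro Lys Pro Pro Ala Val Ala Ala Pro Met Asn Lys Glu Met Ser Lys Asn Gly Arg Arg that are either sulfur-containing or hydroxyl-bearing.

3

Sulfur-containing: C, M. Hydroxyl-bearing: S, T, Y.
Sulfur-containing residues here: Met14, Met18 (2).
Hydroxyl-bearing residues here: Ser19 (1).
The two groups share no amino acid, so total = 2 + 1 = 3.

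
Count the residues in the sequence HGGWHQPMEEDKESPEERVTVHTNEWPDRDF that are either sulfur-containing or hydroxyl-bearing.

4

Sulfur-containing: C, M. Hydroxyl-bearing: S, T, Y.
Sulfur-containing residues here: M8 (1).
Hydroxyl-bearing residues here: S14, T20, T23 (3).
The two groups share no amino acid, so total = 1 + 3 = 4.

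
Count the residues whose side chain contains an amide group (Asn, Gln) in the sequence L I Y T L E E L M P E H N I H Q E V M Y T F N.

Matching residues: N13, Q16, N23.

3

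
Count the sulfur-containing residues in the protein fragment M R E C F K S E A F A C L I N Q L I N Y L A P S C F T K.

4

Only Cys (C) and Met (M) have a sulfur atom in the side chain.
Matching residues: M1, C4, C12, C25.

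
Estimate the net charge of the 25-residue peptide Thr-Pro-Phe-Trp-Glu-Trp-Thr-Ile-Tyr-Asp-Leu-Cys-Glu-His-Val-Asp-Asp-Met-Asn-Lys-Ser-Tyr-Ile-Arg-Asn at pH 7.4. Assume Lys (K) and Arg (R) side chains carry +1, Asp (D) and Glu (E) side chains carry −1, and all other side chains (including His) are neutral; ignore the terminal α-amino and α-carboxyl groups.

Positive (K, R): Lys20, Arg24 → +2.
Negative (D, E): Glu5, Asp10, Glu13, Asp16, Asp17 → −5.
Net charge = (+2) + (−5) = −3.

-3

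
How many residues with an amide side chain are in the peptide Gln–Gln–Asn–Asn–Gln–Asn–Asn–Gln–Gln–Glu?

9

Only N (asparagine) and Q (glutamine) carry a side-chain carboxamide.
Matching residues: Gln1, Gln2, Asn3, Asn4, Gln5, Asn6, Asn7, Gln8, Gln9.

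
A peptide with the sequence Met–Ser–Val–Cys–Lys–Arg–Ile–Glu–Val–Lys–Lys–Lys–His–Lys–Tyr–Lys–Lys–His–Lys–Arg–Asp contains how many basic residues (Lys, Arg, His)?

Matching residues: Lys5, Arg6, Lys10, Lys11, Lys12, His13, Lys14, Lys16, Lys17, His18, Lys19, Arg20.

12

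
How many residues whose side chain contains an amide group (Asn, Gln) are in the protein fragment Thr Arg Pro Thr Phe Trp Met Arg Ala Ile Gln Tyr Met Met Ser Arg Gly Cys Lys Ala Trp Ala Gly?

1

Matching residues: Gln11.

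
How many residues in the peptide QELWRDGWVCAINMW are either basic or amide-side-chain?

3

Basic: H, K, R. Amide-side-chain: N, Q.
Basic residues here: R5 (1).
Amide-side-chain residues here: Q1, N13 (2).
The two groups share no amino acid, so total = 1 + 2 = 3.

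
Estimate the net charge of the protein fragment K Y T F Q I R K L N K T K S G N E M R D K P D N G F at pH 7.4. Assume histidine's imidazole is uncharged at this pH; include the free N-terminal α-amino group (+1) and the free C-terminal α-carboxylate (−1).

+4

Near pH 7.4, K and R contribute +1 each, D and E contribute −1 each, and every other side chain (His included, as stated) is uncharged.
Positive (K, R): K1, R7, K8, K11, K13, R19, K21 → +7.
Negative (D, E): E17, D20, D23 → −3.
The N-terminus (+1) and C-terminus (−1) cancel.
Net charge = (+7) + (−3) = +4.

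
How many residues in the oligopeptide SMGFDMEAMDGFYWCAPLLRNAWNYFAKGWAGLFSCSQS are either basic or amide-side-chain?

Basic: H, K, R. Amide-side-chain: N, Q.
Basic residues here: R20, K28 (2).
Amide-side-chain residues here: N21, N24, Q38 (3).
The two groups share no amino acid, so total = 2 + 3 = 5.

5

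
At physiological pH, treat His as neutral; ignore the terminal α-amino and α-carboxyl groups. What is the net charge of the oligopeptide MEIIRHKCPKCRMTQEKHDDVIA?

The side chains ionized at physiological pH are Lys/Arg (+1) and Asp/Glu (−1); with His treated as neutral, nothing else contributes.
Positive (K, R): R5, K7, K10, R12, K17 → +5.
Negative (D, E): E2, E16, D19, D20 → −4.
Net charge = (+5) + (−4) = +1.

+1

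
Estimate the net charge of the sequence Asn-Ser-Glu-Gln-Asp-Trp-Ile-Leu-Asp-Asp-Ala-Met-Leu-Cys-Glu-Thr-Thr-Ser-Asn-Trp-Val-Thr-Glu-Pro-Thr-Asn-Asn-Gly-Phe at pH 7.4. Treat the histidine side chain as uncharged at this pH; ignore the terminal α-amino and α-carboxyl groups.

-6

Near pH 7.4, K and R contribute +1 each, D and E contribute −1 each, and every other side chain (His included, as stated) is uncharged.
Positive (K, R): none → +0.
Negative (D, E): Glu3, Asp5, Asp9, Asp10, Glu15, Glu23 → −6.
Net charge = (+0) + (−6) = −6.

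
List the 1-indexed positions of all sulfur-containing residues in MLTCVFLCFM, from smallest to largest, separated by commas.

1, 4, 8, 10

Only Cys (C) and Met (M) have a sulfur atom in the side chain.
Matching residues: M1, C4, C8, M10.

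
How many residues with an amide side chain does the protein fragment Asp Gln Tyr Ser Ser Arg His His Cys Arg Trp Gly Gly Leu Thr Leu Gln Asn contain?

3

Asparagine (N) and glutamine (Q) have uncharged amide side chains.
Matching residues: Gln2, Gln17, Asn18.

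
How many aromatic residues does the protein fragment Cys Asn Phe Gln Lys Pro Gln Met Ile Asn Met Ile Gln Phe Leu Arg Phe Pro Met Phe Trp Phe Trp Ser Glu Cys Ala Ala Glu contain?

F, W, and Y each carry an aromatic ring on the side chain.
Matching residues: Phe3, Phe14, Phe17, Phe20, Trp21, Phe22, Trp23.

7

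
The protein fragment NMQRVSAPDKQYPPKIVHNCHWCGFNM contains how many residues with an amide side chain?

Asparagine (N) and glutamine (Q) have uncharged amide side chains.
Matching residues: N1, Q3, Q11, N19, N26.

5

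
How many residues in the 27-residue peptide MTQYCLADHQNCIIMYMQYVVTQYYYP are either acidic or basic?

Acidic: D, E. Basic: H, K, R.
Acidic residues here: D8 (1).
Basic residues here: H9 (1).
The two groups share no amino acid, so total = 1 + 1 = 2.

2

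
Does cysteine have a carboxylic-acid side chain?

No

The acidic residues are Asp (D) and Glu (E), whose side chains end in a carboxylate group.
Cysteine is not in this group.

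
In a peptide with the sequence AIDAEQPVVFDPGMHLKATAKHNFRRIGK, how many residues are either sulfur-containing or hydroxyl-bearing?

2

Sulfur-containing: C, M. Hydroxyl-bearing: S, T, Y.
Sulfur-containing residues here: M14 (1).
Hydroxyl-bearing residues here: T19 (1).
The two groups share no amino acid, so total = 1 + 1 = 2.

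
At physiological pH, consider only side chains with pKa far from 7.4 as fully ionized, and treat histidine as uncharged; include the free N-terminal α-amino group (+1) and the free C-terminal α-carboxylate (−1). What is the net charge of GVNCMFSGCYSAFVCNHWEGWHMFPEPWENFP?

At pH ~7.4 the Lys and Arg side chains are protonated (+1), the Asp and Glu side chains are deprotonated (−1), and with His taken as neutral all other side chains carry no charge.
Positive (K, R): none → +0.
Negative (D, E): E19, E26, E29 → −3.
The N-terminus (+1) and C-terminus (−1) cancel.
Net charge = (+0) + (−3) = −3.

-3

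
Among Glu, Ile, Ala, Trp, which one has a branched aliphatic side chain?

Valine (V), leucine (L), and isoleucine (I) are the branched-chain amino acids.
Of the listed options, only Ile belongs to this group.

Ile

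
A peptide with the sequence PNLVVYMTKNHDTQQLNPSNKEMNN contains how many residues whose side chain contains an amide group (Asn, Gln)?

Matching residues: N2, N10, Q14, Q15, N17, N20, N24, N25.

8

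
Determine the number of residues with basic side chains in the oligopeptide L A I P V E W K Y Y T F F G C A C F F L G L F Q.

The basic amino acids are Lys (K), Arg (R), and His (H).
Matching residues: K8.

1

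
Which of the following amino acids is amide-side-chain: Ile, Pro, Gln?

Gln

Only N (asparagine) and Q (glutamine) carry a side-chain carboxamide.
Of the listed options, only Gln belongs to this group.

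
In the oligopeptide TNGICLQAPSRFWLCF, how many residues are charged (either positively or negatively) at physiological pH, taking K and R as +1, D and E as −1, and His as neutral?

Charged side chains at pH ~7.4: K, R (positive); D, E (negative).
Matching residues: R11.

1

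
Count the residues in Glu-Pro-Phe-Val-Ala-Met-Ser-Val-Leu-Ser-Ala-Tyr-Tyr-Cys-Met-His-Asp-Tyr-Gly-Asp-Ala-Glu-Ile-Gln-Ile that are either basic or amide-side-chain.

2

Basic: H, K, R. Amide-side-chain: N, Q.
Basic residues here: His16 (1).
Amide-side-chain residues here: Gln24 (1).
The two groups share no amino acid, so total = 1 + 1 = 2.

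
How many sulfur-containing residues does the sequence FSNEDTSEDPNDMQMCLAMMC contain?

6

Only Cys (C) and Met (M) have a sulfur atom in the side chain.
Matching residues: M13, M15, C16, M19, M20, C21.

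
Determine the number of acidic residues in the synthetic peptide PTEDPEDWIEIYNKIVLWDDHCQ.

The acidic residues are Asp (D) and Glu (E), whose side chains end in a carboxylate group.
Matching residues: E3, D4, E6, D7, E10, D19, D20.

7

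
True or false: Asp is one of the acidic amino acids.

Only D (aspartate) and E (glutamate) carry a side-chain carboxylic acid.
Aspartate is in this group.

True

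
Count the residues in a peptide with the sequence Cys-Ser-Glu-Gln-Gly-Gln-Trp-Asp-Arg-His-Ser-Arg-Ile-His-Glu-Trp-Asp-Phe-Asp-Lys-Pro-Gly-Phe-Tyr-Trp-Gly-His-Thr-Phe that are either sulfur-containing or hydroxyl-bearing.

5

Sulfur-containing: C, M. Hydroxyl-bearing: S, T, Y.
Sulfur-containing residues here: Cys1 (1).
Hydroxyl-bearing residues here: Ser2, Ser11, Tyr24, Thr28 (4).
The two groups share no amino acid, so total = 1 + 4 = 5.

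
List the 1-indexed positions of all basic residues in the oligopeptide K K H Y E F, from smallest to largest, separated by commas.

1, 2, 3

Lysine (K), arginine (R), and histidine (H) have basic, nitrogen-containing side chains.
Matching residues: K1, K2, H3.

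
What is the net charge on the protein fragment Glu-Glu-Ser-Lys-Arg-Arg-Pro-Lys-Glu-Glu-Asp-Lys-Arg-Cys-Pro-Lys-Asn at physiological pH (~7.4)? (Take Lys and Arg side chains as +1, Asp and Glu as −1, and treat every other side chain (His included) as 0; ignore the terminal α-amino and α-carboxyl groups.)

+2

Positive (K, R): Lys4, Arg5, Arg6, Lys8, Lys12, Arg13, Lys16 → +7.
Negative (D, E): Glu1, Glu2, Glu9, Glu10, Asp11 → −5.
Net charge = (+7) + (−5) = +2.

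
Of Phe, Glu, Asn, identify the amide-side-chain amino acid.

Asparagine (N) and glutamine (Q) have uncharged amide side chains.
Of the listed options, only Asn belongs to this group.

Asn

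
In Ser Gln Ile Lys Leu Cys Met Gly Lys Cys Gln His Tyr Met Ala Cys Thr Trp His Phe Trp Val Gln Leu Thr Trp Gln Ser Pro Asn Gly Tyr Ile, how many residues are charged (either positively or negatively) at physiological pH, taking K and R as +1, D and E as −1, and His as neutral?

2

Charged side chains at pH ~7.4: K, R (positive); D, E (negative).
Matching residues: Lys4, Lys9.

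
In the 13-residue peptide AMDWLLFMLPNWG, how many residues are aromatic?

3

Phenylalanine (F), tryptophan (W), and tyrosine (Y) have aromatic ring side chains.
Matching residues: W4, F7, W12.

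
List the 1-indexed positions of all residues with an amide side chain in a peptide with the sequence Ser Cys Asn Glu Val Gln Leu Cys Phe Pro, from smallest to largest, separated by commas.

Only N (asparagine) and Q (glutamine) carry a side-chain carboxamide.
Matching residues: Asn3, Gln6.

3, 6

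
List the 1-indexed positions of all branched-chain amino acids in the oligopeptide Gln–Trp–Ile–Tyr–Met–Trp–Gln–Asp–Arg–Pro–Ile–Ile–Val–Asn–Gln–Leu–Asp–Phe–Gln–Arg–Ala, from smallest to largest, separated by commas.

3, 11, 12, 13, 16

Valine (V), leucine (L), and isoleucine (I) are the branched-chain amino acids.
Matching residues: Ile3, Ile11, Ile12, Val13, Leu16.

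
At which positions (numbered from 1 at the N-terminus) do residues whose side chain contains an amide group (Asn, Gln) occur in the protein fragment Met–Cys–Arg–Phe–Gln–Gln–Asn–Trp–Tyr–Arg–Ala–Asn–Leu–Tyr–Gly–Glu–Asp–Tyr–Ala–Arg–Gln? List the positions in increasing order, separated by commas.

5, 6, 7, 12, 21

Matching residues: Gln5, Gln6, Asn7, Asn12, Gln21.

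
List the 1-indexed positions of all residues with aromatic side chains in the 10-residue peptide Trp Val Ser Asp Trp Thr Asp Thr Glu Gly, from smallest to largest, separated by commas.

1, 5

F, W, and Y each carry an aromatic ring on the side chain.
Matching residues: Trp1, Trp5.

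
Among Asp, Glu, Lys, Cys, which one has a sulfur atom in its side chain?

Cysteine (C, thiol) and methionine (M, thioether) are the two sulfur-containing amino acids.
Of the listed options, only Cys belongs to this group.

Cys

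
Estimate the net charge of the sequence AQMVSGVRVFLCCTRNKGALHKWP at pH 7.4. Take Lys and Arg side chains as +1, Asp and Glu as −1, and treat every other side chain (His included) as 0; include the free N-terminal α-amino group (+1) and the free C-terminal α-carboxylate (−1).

+4

Positive (K, R): R8, R15, K17, K22 → +4.
Negative (D, E): none → −0.
The N-terminus (+1) and C-terminus (−1) cancel.
Net charge = (+4) + (−0) = +4.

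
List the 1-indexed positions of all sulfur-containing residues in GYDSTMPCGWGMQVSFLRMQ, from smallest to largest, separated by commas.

6, 8, 12, 19

Only Cys (C) and Met (M) have a sulfur atom in the side chain.
Matching residues: M6, C8, M12, M19.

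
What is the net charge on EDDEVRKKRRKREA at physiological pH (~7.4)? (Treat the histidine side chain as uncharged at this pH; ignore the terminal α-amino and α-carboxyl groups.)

The side chains ionized at physiological pH are Lys/Arg (+1) and Asp/Glu (−1); with His treated as neutral, nothing else contributes.
Positive (K, R): R6, K7, K8, R9, R10, K11, R12 → +7.
Negative (D, E): E1, D2, D3, E4, E13 → −5.
Net charge = (+7) + (−5) = +2.

+2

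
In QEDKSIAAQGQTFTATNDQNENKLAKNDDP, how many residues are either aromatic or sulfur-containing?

1

Aromatic: F, W, Y. Sulfur-containing: C, M.
Aromatic residues here: F13 (1).
Sulfur-containing residues here: none (0).
The two groups share no amino acid, so total = 1 + 0 = 1.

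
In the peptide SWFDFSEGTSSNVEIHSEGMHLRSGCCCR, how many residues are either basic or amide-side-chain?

5

Basic: H, K, R. Amide-side-chain: N, Q.
Basic residues here: H16, H21, R23, R29 (4).
Amide-side-chain residues here: N12 (1).
The two groups share no amino acid, so total = 4 + 1 = 5.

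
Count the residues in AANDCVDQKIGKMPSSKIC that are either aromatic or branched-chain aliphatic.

3

Aromatic: F, W, Y. Branched-chain aliphatic: I, L, V.
Aromatic residues here: none (0).
Branched-chain aliphatic residues here: V6, I10, I18 (3).
The two groups share no amino acid, so total = 0 + 3 = 3.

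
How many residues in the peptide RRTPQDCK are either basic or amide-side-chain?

4

Basic: H, K, R. Amide-side-chain: N, Q.
Basic residues here: R1, R2, K8 (3).
Amide-side-chain residues here: Q5 (1).
The two groups share no amino acid, so total = 3 + 1 = 4.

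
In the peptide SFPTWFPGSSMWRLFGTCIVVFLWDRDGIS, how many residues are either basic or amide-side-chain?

Basic: H, K, R. Amide-side-chain: N, Q.
Basic residues here: R13, R26 (2).
Amide-side-chain residues here: none (0).
The two groups share no amino acid, so total = 2 + 0 = 2.

2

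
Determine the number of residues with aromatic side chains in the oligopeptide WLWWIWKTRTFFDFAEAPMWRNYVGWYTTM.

Phenylalanine (F), tryptophan (W), and tyrosine (Y) have aromatic ring side chains.
Matching residues: W1, W3, W4, W6, F11, F12, F14, W20, Y23, W26, Y27.

11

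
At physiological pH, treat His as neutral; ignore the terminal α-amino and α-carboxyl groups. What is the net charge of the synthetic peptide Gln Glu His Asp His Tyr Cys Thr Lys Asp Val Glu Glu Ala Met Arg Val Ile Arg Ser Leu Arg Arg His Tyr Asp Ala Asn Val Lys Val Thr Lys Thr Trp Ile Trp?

Near pH 7.4, K and R contribute +1 each, D and E contribute −1 each, and every other side chain (His included, as stated) is uncharged.
Positive (K, R): Lys9, Arg16, Arg19, Arg22, Arg23, Lys30, Lys33 → +7.
Negative (D, E): Glu2, Asp4, Asp10, Glu12, Glu13, Asp26 → −6.
Net charge = (+7) + (−6) = +1.

+1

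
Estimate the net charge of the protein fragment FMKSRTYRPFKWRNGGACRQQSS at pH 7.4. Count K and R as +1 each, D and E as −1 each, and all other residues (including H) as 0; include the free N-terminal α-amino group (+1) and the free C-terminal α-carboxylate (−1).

Positive (K, R): K3, R5, R8, K11, R13, R19 → +6.
Negative (D, E): none → −0.
The N-terminus (+1) and C-terminus (−1) cancel.
Net charge = (+6) + (−0) = +6.

+6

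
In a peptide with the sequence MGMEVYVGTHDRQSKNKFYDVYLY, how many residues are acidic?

3

The acidic residues are Asp (D) and Glu (E), whose side chains end in a carboxylate group.
Matching residues: E4, D11, D20.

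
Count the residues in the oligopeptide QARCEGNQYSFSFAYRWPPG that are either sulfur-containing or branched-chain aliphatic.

Sulfur-containing: C, M. Branched-chain aliphatic: I, L, V.
Sulfur-containing residues here: C4 (1).
Branched-chain aliphatic residues here: none (0).
The two groups share no amino acid, so total = 1 + 0 = 1.

1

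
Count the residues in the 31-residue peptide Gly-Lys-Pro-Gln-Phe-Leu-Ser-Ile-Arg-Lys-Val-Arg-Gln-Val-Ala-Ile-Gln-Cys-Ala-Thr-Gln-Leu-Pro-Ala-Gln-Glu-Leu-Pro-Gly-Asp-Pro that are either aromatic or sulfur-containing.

Aromatic: F, W, Y. Sulfur-containing: C, M.
Aromatic residues here: Phe5 (1).
Sulfur-containing residues here: Cys18 (1).
The two groups share no amino acid, so total = 1 + 1 = 2.

2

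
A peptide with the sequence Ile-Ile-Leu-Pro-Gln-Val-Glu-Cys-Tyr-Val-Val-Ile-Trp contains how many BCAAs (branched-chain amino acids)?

V, L, and I make up the branched-chain aliphatic group.
Matching residues: Ile1, Ile2, Leu3, Val6, Val10, Val11, Ile12.

7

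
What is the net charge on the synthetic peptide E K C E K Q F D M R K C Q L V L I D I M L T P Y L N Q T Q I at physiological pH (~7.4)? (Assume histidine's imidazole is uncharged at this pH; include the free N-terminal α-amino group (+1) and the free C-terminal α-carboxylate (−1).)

0

At pH ~7.4 the Lys and Arg side chains are protonated (+1), the Asp and Glu side chains are deprotonated (−1), and with His taken as neutral all other side chains carry no charge.
Positive (K, R): K2, K5, R10, K11 → +4.
Negative (D, E): E1, E4, D8, D18 → −4.
The N-terminus (+1) and C-terminus (−1) cancel.
Net charge = (+4) + (−4) = 0.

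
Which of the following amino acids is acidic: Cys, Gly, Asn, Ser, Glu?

Glu

Only D (aspartate) and E (glutamate) carry a side-chain carboxylic acid.
Of the listed options, only Glu belongs to this group.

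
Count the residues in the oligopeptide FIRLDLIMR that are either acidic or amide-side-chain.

1

Acidic: D, E. Amide-side-chain: N, Q.
Acidic residues here: D5 (1).
Amide-side-chain residues here: none (0).
The two groups share no amino acid, so total = 1 + 0 = 1.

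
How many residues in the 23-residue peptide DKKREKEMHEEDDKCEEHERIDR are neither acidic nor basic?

Acidic: D, E. Basic: K, R, H. All other residues are neither.
Matching residues: M8, C15, I21.

3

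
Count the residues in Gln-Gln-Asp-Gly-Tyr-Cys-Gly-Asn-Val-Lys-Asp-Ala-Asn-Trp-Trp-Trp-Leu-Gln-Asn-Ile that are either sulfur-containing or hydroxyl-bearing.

2

Sulfur-containing: C, M. Hydroxyl-bearing: S, T, Y.
Sulfur-containing residues here: Cys6 (1).
Hydroxyl-bearing residues here: Tyr5 (1).
The two groups share no amino acid, so total = 1 + 1 = 2.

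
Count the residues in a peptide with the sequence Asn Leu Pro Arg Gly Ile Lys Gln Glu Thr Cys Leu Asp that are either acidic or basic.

4

Acidic: D, E. Basic: H, K, R.
Acidic residues here: Glu9, Asp13 (2).
Basic residues here: Arg4, Lys7 (2).
The two groups share no amino acid, so total = 2 + 2 = 4.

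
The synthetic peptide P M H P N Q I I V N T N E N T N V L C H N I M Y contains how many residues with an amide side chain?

7

Only N (asparagine) and Q (glutamine) carry a side-chain carboxamide.
Matching residues: N5, Q6, N10, N12, N14, N16, N21.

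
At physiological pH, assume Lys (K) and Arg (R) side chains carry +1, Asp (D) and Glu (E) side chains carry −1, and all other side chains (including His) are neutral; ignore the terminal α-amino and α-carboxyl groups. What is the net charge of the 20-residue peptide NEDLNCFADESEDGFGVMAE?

Positive (K, R): none → +0.
Negative (D, E): E2, D3, D9, E10, E12, D13, E20 → −7.
Net charge = (+0) + (−7) = −7.

-7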